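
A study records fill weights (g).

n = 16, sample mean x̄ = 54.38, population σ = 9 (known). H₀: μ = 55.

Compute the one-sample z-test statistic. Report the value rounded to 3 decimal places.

test statistic = -0.276

SE = σ/√n = 9/√16 = 2.2500
z = (x̄−μ₀)/SE = (54.38−55)/2.2500 = -0.2756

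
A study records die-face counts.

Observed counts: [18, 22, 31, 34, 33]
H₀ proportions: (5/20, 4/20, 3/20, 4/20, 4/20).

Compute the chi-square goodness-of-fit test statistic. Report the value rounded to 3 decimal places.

n = 138; E_i = n·p_i = [34.50, 27.60, 20.70, 27.60, 27.60]
χ² = (18−34.50)²/34.50 + (22−27.60)²/27.60 + (31−20.70)²/20.70 + (34−27.60)²/27.60 + (33−27.60)²/27.60 = 16.6932
df = 4

test statistic = 16.693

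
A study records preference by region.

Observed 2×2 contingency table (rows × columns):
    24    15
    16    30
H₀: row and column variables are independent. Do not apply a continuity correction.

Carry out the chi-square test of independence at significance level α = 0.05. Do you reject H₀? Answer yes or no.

Row totals [39, 46], col totals [40, 45], n=85
χ² = (24−18.35)²/18.35 + (15−20.65)²/20.65 + (16−21.65)²/21.65 + (30−24.35)²/24.35 = 6.0647
df = 1
p-value (upper-tail) = 0.01379
At α=0.05: p < α → reject H₀

reject H₀: yes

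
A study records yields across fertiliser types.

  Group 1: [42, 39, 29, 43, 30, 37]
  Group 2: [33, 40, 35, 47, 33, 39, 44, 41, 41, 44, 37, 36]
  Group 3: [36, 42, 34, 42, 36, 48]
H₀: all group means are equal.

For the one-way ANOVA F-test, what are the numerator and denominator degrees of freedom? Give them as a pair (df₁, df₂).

degrees of freedom = [2, 21]

k = 3 groups, N = 24 total
df = (k−1, N−k) = (3−1, 24−3) = (2, 21)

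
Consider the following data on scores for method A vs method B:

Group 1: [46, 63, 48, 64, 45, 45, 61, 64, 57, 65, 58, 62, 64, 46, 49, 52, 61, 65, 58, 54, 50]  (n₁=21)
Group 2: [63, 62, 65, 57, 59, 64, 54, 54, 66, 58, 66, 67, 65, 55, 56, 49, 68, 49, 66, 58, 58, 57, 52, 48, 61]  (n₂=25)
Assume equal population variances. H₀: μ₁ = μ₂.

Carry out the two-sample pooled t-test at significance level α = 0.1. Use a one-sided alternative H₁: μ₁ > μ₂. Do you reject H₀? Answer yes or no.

x̄₁=56.048, s₁=7.446, n₁=21
x̄₂=59.080, s₂=6.034, n₂=25
s_p² = [20·7.446² + 24·6.034²]/44 = 45.0635
SE = √(s_p²·(1/21+1/25)) = 1.9871
t = (56.048−59.080)/1.9871 = -1.5261
df = 44
p-value (one-sided, H₁ greater) = 0.93292
At α=0.1: p ≥ α → fail to reject H₀

reject H₀: no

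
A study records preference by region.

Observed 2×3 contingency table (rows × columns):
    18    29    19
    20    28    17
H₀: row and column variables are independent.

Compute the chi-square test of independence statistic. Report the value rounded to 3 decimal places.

Row totals [66, 65], col totals [38, 57, 36], n=131
χ² = (18−19.15)²/19.15 + (29−28.72)²/28.72 + (19−18.14)²/18.14 + (20−18.85)²/18.85 + (28−28.28)²/28.28 + (17−17.86)²/17.86 = 0.2263
df = 2

test statistic = 0.226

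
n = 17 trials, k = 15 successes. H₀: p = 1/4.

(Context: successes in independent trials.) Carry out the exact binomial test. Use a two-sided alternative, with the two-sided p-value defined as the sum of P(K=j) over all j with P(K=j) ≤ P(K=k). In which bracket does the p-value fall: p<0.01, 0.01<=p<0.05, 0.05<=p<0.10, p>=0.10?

p-value bracket: p<0.01

Exact binomial: n=17, k=15, p₀=1/4=0.2500
P(X=j) = C(n,j)·p₀^j·(1−p₀)^(n−j); p = Σ P(X=j) over j with P(X=j) ≤ P(X=15)
p-value (two-sided) = 0.00000
→ bracket: p<0.01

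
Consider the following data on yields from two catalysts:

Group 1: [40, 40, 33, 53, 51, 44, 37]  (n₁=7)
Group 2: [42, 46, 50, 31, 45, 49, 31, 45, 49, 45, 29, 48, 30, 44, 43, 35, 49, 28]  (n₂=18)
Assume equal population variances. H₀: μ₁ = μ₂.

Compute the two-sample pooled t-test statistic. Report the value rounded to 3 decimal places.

test statistic = 0.437

x̄₁=42.571, s₁=7.277, n₁=7
x̄₂=41.056, s₂=7.967, n₂=18
s_p² = [6·7.277² + 17·7.967²]/23 = 60.7243
SE = √(s_p²·(1/7+1/18)) = 3.4711
t = (42.571−41.056)/3.4711 = 0.4367
df = 23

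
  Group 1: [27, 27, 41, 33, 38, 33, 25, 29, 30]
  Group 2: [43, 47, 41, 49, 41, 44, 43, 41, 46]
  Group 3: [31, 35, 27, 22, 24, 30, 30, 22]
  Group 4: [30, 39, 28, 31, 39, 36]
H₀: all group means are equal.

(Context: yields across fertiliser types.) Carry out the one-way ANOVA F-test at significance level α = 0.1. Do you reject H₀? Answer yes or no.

Group means [31.44, 43.89, 27.62, 33.83], grand mean 34.438
SSB = Σnᵢ(x̄ᵢ−x̄)² = 1258.056; SSW = ΣΣ(x−x̄ᵢ)² = 563.819
MSB = 1258.056/3 = 419.3519; MSW = 563.819/28 = 20.1364
F = MSB/MSW = 20.8256
df = (3, 28)
p-value (upper-tail) = 0.00000
At α=0.1: p < α → reject H₀

reject H₀: yes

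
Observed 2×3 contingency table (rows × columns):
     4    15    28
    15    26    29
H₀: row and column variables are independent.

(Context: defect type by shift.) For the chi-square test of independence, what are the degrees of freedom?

degrees of freedom = 2

df = (r−1)(c−1) = (2−1)·(3−1) = 2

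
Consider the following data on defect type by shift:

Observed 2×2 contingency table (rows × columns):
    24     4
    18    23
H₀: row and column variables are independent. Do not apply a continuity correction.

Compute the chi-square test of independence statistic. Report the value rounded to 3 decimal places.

test statistic = 12.212

Row totals [28, 41], col totals [42, 27], n=69
χ² = (24−17.04)²/17.04 + (4−10.96)²/10.96 + (18−24.96)²/24.96 + (23−16.04)²/16.04 = 12.2117
df = 1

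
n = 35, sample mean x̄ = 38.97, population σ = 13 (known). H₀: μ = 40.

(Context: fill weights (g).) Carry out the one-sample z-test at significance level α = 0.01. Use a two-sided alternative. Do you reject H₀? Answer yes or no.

reject H₀: no

SE = σ/√n = 13/√35 = 2.1974
z = (x̄−μ₀)/SE = (38.97−40)/2.1974 = -0.4687
p-value (two-sided) = 0.63926
At α=0.01: p ≥ α → fail to reject H₀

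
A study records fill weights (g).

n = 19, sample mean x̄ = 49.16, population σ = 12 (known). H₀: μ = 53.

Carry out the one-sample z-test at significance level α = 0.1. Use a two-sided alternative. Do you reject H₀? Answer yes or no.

SE = σ/√n = 12/√19 = 2.7530
z = (x̄−μ₀)/SE = (49.16−53)/2.7530 = -1.3948
p-value (two-sided) = 0.16306
At α=0.1: p ≥ α → fail to reject H₀

reject H₀: no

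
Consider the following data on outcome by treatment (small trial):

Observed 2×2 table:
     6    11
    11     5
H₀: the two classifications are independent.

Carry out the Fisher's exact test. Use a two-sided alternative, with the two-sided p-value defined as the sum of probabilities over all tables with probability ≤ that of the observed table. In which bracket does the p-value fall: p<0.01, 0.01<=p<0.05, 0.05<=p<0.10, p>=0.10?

p-value bracket: 0.05<=p<0.10

Margins: r₁=17, r₂=16, c₁=17, c₂=16, n=33
p_obs = C(17,6)·C(16,11)/C(33,17); sum pmf over tables with pmf ≤ p_obs
p-value (two-sided) = 0.08441
→ bracket: 0.05<=p<0.10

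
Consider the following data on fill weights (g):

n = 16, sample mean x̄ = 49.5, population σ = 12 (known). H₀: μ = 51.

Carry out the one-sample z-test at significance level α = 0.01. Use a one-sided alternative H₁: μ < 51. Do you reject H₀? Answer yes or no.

SE = σ/√n = 12/√16 = 3.0000
z = (x̄−μ₀)/SE = (49.5−51)/3.0000 = -0.5000
p-value (one-sided, H₁ less) = 0.30854
At α=0.01: p ≥ α → fail to reject H₀

reject H₀: no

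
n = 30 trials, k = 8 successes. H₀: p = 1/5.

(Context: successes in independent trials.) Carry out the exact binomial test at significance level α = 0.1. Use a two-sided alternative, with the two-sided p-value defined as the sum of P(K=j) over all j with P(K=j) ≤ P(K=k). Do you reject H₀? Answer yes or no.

Exact binomial: n=30, k=8, p₀=1/5=0.2000
P(X=j) = C(n,j)·p₀^j·(1−p₀)^(n−j); p = Σ P(X=j) over j with P(X=j) ≤ P(X=8)
p-value (two-sided) = 0.36192
At α=0.1: p ≥ α → fail to reject H₀

reject H₀: no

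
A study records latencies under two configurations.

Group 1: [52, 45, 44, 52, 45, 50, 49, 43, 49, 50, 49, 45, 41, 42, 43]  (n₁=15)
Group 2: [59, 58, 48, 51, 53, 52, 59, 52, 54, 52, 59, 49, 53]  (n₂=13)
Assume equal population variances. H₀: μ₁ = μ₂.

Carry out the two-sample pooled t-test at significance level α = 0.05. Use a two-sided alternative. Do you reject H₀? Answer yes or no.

x̄₁=46.600, s₁=3.699, n₁=15
x̄₂=53.769, s₂=3.811, n₂=13
s_p² = [14·3.699² + 12·3.811²]/26 = 14.0734
SE = √(s_p²·(1/15+1/13)) = 1.4215
t = (46.600−53.769)/1.4215 = -5.0433
df = 26
p-value (two-sided) = 0.00003
At α=0.05: p < α → reject H₀

reject H₀: yes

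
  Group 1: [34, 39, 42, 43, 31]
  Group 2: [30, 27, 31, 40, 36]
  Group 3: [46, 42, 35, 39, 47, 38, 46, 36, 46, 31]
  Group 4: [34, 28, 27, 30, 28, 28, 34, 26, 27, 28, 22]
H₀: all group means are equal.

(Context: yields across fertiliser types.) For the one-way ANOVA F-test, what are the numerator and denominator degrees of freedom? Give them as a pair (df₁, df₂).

degrees of freedom = [3, 27]

k = 4 groups, N = 31 total
df = (k−1, N−k) = (4−1, 31−4) = (3, 27)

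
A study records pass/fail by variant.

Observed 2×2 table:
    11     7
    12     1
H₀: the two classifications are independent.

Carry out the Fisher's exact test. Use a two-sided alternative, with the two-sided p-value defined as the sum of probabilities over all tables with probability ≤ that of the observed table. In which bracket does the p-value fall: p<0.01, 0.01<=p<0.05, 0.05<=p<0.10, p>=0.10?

Margins: r₁=18, r₂=13, c₁=23, c₂=8, n=31
p_obs = C(18,11)·C(13,12)/C(31,23); sum pmf over tables with pmf ≤ p_obs
p-value (two-sided) = 0.09535
→ bracket: 0.05<=p<0.10

p-value bracket: 0.05<=p<0.10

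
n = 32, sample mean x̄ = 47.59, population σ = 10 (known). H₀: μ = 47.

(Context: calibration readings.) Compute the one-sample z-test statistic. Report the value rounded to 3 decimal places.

test statistic = 0.334

SE = σ/√n = 10/√32 = 1.7678
z = (x̄−μ₀)/SE = (47.59−47)/1.7678 = 0.3338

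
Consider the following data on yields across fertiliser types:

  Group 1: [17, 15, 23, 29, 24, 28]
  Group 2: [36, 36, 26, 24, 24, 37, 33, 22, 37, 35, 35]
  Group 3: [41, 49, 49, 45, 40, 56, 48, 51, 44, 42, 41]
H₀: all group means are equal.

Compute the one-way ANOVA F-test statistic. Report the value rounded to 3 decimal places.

test statistic = 38.462

Group means [22.67, 31.36, 46.00], grand mean 35.250
SSB = Σnᵢ(x̄ᵢ−x̄)² = 2387.371; SSW = ΣΣ(x−x̄ᵢ)² = 775.879
MSB = 2387.371/2 = 1193.6856; MSW = 775.879/25 = 31.0352
F = MSB/MSW = 38.4624
df = (2, 25)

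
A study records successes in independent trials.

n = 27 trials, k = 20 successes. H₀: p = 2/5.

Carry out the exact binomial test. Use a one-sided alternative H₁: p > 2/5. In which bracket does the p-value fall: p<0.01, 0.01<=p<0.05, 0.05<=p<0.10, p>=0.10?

p-value bracket: p<0.01

Exact binomial: n=27, k=20, p₀=2/5=0.4000
P(X≥20) from Σ C(n,i)·p₀^i·(1−p₀)^(n−i)
p-value (one-sided, H₁ greater) = 0.00035
→ bracket: p<0.01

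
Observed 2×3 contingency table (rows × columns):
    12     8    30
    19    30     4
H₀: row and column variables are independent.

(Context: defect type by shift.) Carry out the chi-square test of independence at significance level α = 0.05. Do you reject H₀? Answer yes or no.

reject H₀: yes

Row totals [50, 53], col totals [31, 38, 34], n=103
χ² = (12−15.05)²/15.05 + (8−18.45)²/18.45 + (30−16.50)²/16.50 + (19−15.95)²/15.95 + (30−19.55)²/19.55 + (4−17.50)²/17.50 = 34.1414
df = 2
p-value (upper-tail) = 0.00000
At α=0.05: p < α → reject H₀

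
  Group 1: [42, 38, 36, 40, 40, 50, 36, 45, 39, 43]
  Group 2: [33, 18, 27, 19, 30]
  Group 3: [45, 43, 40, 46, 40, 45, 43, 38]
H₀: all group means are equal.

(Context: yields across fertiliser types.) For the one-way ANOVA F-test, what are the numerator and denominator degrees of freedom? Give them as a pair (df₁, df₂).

k = 3 groups, N = 23 total
df = (k−1, N−k) = (3−1, 23−3) = (2, 20)

degrees of freedom = [2, 20]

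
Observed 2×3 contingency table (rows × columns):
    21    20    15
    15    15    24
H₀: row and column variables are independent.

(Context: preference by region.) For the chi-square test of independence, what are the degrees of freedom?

df = (r−1)(c−1) = (2−1)·(3−1) = 2

degrees of freedom = 2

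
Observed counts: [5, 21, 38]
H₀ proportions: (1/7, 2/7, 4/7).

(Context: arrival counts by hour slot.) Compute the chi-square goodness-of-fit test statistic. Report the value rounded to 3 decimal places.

n = 64; E_i = n·p_i = [9.14, 18.29, 36.57]
χ² = (5−9.14)²/9.14 + (21−18.29)²/18.29 + (38−36.57)²/36.57 = 2.3359
df = 2

test statistic = 2.336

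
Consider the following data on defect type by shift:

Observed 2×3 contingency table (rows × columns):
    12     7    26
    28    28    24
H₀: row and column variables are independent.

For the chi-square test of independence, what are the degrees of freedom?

degrees of freedom = 2

df = (r−1)(c−1) = (2−1)·(3−1) = 2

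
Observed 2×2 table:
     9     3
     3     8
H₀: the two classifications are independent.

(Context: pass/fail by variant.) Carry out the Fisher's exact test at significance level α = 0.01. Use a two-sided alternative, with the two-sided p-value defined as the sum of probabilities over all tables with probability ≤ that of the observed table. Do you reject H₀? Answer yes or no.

reject H₀: no

Margins: r₁=12, r₂=11, c₁=12, c₂=11, n=23
p_obs = C(12,9)·C(11,3)/C(23,12); sum pmf over tables with pmf ≤ p_obs
p-value (two-sided) = 0.03913
At α=0.01: p ≥ α → fail to reject H₀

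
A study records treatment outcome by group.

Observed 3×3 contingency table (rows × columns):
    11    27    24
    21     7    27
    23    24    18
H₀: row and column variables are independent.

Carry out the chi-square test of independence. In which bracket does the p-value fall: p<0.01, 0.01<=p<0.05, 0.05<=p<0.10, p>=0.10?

p-value bracket: p<0.01

Row totals [62, 55, 65], col totals [55, 58, 69], n=182
χ² = (11−18.74)²/18.74 + (27−19.76)²/19.76 + (24−23.51)²/23.51 + (21−16.62)²/16.62 + (7−17.53)²/17.53 + (27−20.85)²/20.85 + (23−19.64)²/19.64 + (24−20.71)²/20.71 + (18−24.64)²/24.64 = 18.0344
df = 4
p-value (upper-tail) = 0.00122
→ bracket: p<0.01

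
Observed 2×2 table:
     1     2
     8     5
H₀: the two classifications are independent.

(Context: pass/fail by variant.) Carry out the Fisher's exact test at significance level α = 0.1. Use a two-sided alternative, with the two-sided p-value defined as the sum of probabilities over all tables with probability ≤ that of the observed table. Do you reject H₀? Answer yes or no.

reject H₀: no

Margins: r₁=3, r₂=13, c₁=9, c₂=7, n=16
p_obs = C(3,1)·C(13,8)/C(16,9); sum pmf over tables with pmf ≤ p_obs
p-value (two-sided) = 0.55000
At α=0.1: p ≥ α → fail to reject H₀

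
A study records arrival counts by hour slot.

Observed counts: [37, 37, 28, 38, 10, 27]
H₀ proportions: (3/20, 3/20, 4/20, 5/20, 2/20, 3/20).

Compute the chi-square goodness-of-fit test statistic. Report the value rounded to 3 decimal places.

n = 177; E_i = n·p_i = [26.55, 26.55, 35.40, 44.25, 17.70, 26.55]
χ² = (37−26.55)²/26.55 + (37−26.55)²/26.55 + (28−35.40)²/35.40 + (38−44.25)²/44.25 + (10−17.70)²/17.70 + (27−26.55)²/26.55 = 14.0132
df = 5

test statistic = 14.013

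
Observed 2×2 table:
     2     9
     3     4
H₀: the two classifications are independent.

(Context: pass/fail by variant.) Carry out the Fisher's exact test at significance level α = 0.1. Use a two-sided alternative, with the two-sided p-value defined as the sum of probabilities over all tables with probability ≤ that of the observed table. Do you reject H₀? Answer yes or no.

reject H₀: no

Margins: r₁=11, r₂=7, c₁=5, c₂=13, n=18
p_obs = C(11,2)·C(7,3)/C(18,5); sum pmf over tables with pmf ≤ p_obs
p-value (two-sided) = 0.32598
At α=0.1: p ≥ α → fail to reject H₀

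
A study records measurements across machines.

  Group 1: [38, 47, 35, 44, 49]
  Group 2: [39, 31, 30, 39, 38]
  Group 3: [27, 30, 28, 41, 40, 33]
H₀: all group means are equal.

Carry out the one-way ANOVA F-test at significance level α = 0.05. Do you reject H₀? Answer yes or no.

Group means [42.60, 35.40, 33.17], grand mean 36.812
SSB = Σnᵢ(x̄ᵢ−x̄)² = 257.204; SSW = ΣΣ(x−x̄ᵢ)² = 405.233
MSB = 257.204/2 = 128.6021; MSW = 405.233/13 = 31.1718
F = MSB/MSW = 4.1256
df = (2, 13)
p-value (upper-tail) = 0.04099
At α=0.05: p < α → reject H₀

reject H₀: yes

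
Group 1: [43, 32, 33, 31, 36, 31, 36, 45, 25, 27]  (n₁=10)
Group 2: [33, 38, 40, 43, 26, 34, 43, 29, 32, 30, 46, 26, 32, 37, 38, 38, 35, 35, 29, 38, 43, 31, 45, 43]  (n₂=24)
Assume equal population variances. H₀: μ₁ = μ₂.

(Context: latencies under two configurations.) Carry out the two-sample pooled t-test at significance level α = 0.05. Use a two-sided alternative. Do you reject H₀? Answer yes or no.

x̄₁=33.900, s₁=6.350, n₁=10
x̄₂=36.000, s₂=5.956, n₂=24
s_p² = [9·6.350² + 23·5.956²]/32 = 36.8406
SE = √(s_p²·(1/10+1/24)) = 2.2845
t = (33.900−36.000)/2.2845 = -0.9192
df = 32
p-value (two-sided) = 0.36486
At α=0.05: p ≥ α → fail to reject H₀

reject H₀: no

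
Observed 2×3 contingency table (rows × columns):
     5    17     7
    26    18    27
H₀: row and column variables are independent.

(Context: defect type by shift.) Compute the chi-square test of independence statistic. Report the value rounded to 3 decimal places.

Row totals [29, 71], col totals [31, 35, 34], n=100
χ² = (5−8.99)²/8.99 + (17−10.15)²/10.15 + (7−9.86)²/9.86 + (26−22.01)²/22.01 + (18−24.85)²/24.85 + (27−24.14)²/24.14 = 10.1737
df = 2

test statistic = 10.174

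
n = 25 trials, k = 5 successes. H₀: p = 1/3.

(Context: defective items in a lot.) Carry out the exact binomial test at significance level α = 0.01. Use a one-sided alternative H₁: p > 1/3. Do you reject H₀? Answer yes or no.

Exact binomial: n=25, k=5, p₀=1/3=0.3333
P(X≥5) from Σ C(n,i)·p₀^i·(1−p₀)^(n−i)
p-value (one-sided, H₁ greater) = 0.95380
At α=0.01: p ≥ α → fail to reject H₀

reject H₀: no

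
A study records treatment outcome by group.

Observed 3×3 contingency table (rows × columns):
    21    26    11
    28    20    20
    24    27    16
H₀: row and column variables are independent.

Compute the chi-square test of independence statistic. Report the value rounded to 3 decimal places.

test statistic = 3.858

Row totals [58, 68, 67], col totals [73, 73, 47], n=193
χ² = (21−21.94)²/21.94 + (26−21.94)²/21.94 + (11−14.12)²/14.12 + (28−25.72)²/25.72 + (20−25.72)²/25.72 + (20−16.56)²/16.56 + (24−25.34)²/25.34 + (27−25.34)²/25.34 + (16−16.32)²/16.32 = 3.8581
df = 4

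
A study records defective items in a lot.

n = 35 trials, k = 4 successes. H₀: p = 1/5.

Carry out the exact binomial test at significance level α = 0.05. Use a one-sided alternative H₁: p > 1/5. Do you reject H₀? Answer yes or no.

Exact binomial: n=35, k=4, p₀=1/5=0.2000
P(X≥4) from Σ C(n,i)·p₀^i·(1−p₀)^(n−i)
p-value (one-sided, H₁ greater) = 0.93948
At α=0.05: p ≥ α → fail to reject H₀

reject H₀: no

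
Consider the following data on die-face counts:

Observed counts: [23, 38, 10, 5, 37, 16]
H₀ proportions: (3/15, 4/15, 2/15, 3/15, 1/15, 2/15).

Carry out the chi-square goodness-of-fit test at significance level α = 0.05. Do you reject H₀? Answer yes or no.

reject H₀: yes

n = 129; E_i = n·p_i = [25.80, 34.40, 17.20, 25.80, 8.60, 17.20]
χ² = (23−25.80)²/25.80 + (38−34.40)²/34.40 + (10−17.20)²/17.20 + (5−25.80)²/25.80 + (37−8.60)²/8.60 + (16−17.20)²/17.20 = 114.3333
df = 5
p-value (upper-tail) = 0.00000
At α=0.05: p < α → reject H₀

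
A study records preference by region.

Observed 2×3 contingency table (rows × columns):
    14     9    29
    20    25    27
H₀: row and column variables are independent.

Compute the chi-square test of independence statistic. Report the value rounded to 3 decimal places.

test statistic = 5.579

Row totals [52, 72], col totals [34, 34, 56], n=124
χ² = (14−14.26)²/14.26 + (9−14.26)²/14.26 + (29−23.48)²/23.48 + (20−19.74)²/19.74 + (25−19.74)²/19.74 + (27−32.52)²/32.52 = 5.5790
df = 2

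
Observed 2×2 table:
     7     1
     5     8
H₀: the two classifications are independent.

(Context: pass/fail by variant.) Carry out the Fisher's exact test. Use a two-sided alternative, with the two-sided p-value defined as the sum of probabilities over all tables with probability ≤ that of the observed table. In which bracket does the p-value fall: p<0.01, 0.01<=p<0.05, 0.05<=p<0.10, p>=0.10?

p-value bracket: 0.05<=p<0.10

Margins: r₁=8, r₂=13, c₁=12, c₂=9, n=21
p_obs = C(8,7)·C(13,5)/C(21,12); sum pmf over tables with pmf ≤ p_obs
p-value (two-sided) = 0.06687
→ bracket: 0.05<=p<0.10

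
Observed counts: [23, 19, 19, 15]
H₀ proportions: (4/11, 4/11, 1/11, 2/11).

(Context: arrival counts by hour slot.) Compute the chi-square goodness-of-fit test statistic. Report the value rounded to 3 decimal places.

test statistic = 24.737

n = 76; E_i = n·p_i = [27.64, 27.64, 6.91, 13.82]
χ² = (23−27.64)²/27.64 + (19−27.64)²/27.64 + (19−6.91)²/6.91 + (15−13.82)²/13.82 = 24.7368
df = 3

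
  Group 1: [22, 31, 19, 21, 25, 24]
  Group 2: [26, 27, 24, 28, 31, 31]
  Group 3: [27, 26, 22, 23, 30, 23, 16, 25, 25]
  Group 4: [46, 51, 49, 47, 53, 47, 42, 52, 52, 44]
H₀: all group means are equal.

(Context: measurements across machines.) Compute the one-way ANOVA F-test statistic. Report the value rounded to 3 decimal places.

Group means [23.67, 27.83, 24.11, 48.30], grand mean 32.548
SSB = Σnᵢ(x̄ᵢ−x̄)² = 3728.522; SSW = ΣΣ(x−x̄ᵢ)² = 371.156
MSB = 3728.522/3 = 1242.8406; MSW = 371.156/27 = 13.7465
F = MSB/MSW = 90.4114
df = (3, 27)

test statistic = 90.411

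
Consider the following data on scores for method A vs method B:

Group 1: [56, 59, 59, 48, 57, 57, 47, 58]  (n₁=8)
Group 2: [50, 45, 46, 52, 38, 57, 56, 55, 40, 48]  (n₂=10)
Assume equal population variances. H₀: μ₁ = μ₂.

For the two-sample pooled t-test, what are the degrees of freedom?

df = n₁ + n₂ − 2 = 8 + 10 − 2 = 16

degrees of freedom = 16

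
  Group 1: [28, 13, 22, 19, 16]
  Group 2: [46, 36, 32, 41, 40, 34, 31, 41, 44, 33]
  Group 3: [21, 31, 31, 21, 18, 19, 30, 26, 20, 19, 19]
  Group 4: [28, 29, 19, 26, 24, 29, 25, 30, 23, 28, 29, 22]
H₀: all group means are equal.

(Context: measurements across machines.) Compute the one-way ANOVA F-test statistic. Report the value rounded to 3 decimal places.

Group means [19.60, 37.80, 23.18, 26.00], grand mean 27.447
SSB = Σnᵢ(x̄ᵢ−x̄)² = 1604.958; SSW = ΣΣ(x−x̄ᵢ)² = 790.436
MSB = 1604.958/3 = 534.9861; MSW = 790.436/34 = 23.2481
F = MSB/MSW = 23.0120
df = (3, 34)

test statistic = 23.012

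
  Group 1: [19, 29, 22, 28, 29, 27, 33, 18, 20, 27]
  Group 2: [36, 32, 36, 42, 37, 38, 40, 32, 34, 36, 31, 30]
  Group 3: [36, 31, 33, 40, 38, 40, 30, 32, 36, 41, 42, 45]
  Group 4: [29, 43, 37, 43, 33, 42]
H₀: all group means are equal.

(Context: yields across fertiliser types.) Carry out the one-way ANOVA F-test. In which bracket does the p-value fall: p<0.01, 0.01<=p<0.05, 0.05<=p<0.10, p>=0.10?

p-value bracket: p<0.01

Group means [25.20, 35.33, 37.00, 37.83], grand mean 33.675
SSB = Σnᵢ(x̄ᵢ−x̄)² = 987.675; SSW = ΣΣ(x−x̄ᵢ)² = 805.100
MSB = 987.675/3 = 329.2250; MSW = 805.100/36 = 22.3639
F = MSB/MSW = 14.7213
df = (3, 36)
p-value (upper-tail) = 0.00000
→ bracket: p<0.01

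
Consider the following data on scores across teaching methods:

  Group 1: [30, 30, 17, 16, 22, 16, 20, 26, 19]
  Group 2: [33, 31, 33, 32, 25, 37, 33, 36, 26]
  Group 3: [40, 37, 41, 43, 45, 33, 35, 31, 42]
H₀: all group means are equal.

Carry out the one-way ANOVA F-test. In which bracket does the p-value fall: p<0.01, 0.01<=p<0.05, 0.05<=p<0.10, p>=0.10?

p-value bracket: p<0.01

Group means [21.78, 31.78, 38.56], grand mean 30.704
SSB = Σnᵢ(x̄ᵢ−x̄)² = 1282.296; SSW = ΣΣ(x−x̄ᵢ)² = 567.333
MSB = 1282.296/2 = 641.1481; MSW = 567.333/24 = 23.6389
F = MSB/MSW = 27.1226
df = (2, 24)
p-value (upper-tail) = 0.00000
→ bracket: p<0.01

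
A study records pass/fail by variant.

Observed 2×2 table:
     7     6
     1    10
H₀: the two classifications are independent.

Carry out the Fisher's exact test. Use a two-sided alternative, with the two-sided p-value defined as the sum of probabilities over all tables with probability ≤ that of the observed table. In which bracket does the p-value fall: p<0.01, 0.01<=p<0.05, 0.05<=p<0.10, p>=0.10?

Margins: r₁=13, r₂=11, c₁=8, c₂=16, n=24
p_obs = C(13,7)·C(11,1)/C(24,8); sum pmf over tables with pmf ≤ p_obs
p-value (two-sided) = 0.03347
→ bracket: 0.01<=p<0.05

p-value bracket: 0.01<=p<0.05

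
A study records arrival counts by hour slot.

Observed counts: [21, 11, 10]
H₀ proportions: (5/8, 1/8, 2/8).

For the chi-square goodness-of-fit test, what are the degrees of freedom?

df = k − 1 = 3 − 1 = 2

degrees of freedom = 2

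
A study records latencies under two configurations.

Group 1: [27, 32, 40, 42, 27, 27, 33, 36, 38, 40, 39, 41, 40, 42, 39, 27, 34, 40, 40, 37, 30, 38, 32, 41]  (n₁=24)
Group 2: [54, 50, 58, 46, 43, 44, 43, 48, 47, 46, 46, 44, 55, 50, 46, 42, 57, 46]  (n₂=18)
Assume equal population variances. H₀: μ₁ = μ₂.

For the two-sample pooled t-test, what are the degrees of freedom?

df = n₁ + n₂ − 2 = 24 + 18 − 2 = 40

degrees of freedom = 40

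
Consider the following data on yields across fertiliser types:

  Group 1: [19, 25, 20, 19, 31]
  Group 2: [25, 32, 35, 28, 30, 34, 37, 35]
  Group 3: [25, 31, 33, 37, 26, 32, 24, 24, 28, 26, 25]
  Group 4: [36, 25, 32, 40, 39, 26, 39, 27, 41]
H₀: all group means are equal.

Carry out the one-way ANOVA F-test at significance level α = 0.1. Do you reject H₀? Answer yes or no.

Group means [22.80, 32.00, 28.27, 33.89], grand mean 29.879
SSB = Σnᵢ(x̄ᵢ−x̄)² = 459.644; SSW = ΣΣ(x−x̄ᵢ)² = 749.871
MSB = 459.644/3 = 153.2148; MSW = 749.871/29 = 25.8576
F = MSB/MSW = 5.9253
df = (3, 29)
p-value (upper-tail) = 0.00278
At α=0.1: p < α → reject H₀

reject H₀: yes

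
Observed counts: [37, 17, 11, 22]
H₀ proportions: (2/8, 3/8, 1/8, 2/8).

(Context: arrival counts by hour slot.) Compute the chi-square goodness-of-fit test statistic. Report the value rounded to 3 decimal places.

test statistic = 18.180

n = 87; E_i = n·p_i = [21.75, 32.62, 10.88, 21.75]
χ² = (37−21.75)²/21.75 + (17−32.62)²/32.62 + (11−10.88)²/10.88 + (22−21.75)²/21.75 = 18.1801
df = 3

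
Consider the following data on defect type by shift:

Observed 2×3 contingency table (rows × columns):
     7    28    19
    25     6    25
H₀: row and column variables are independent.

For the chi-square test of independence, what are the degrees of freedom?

degrees of freedom = 2

df = (r−1)(c−1) = (2−1)·(3−1) = 2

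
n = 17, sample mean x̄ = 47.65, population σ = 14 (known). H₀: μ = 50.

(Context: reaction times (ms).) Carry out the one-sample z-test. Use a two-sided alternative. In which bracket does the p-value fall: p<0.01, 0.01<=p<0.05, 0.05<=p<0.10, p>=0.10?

p-value bracket: p>=0.10

SE = σ/√n = 14/√17 = 3.3955
z = (x̄−μ₀)/SE = (47.65−50)/3.3955 = -0.6921
p-value (two-sided) = 0.48888
→ bracket: p>=0.10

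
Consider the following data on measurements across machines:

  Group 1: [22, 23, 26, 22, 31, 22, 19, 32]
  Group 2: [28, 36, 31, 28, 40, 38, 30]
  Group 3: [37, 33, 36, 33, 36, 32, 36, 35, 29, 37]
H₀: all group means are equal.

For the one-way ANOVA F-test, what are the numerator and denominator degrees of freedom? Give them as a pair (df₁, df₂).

k = 3 groups, N = 25 total
df = (k−1, N−k) = (3−1, 25−3) = (2, 22)

degrees of freedom = [2, 22]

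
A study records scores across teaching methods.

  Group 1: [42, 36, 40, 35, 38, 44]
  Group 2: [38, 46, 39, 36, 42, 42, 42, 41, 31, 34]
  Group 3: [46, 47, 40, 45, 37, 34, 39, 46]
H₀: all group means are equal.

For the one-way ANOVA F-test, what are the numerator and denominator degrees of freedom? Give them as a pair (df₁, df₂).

degrees of freedom = [2, 21]

k = 3 groups, N = 24 total
df = (k−1, N−k) = (3−1, 24−3) = (2, 21)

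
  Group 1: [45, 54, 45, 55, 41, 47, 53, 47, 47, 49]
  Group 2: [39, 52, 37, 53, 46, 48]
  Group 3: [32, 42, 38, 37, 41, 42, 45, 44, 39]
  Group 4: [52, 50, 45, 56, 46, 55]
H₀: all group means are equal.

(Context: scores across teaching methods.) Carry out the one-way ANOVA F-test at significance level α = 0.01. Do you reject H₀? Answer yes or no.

reject H₀: yes

Group means [48.30, 45.83, 40.00, 50.67], grand mean 45.871
SSB = Σnᵢ(x̄ᵢ−x̄)² = 507.217; SSW = ΣΣ(x−x̄ᵢ)² = 630.267
MSB = 507.217/3 = 169.0724; MSW = 630.267/27 = 23.3432
F = MSB/MSW = 7.2429
df = (3, 27)
p-value (upper-tail) = 0.00102
At α=0.01: p < α → reject H₀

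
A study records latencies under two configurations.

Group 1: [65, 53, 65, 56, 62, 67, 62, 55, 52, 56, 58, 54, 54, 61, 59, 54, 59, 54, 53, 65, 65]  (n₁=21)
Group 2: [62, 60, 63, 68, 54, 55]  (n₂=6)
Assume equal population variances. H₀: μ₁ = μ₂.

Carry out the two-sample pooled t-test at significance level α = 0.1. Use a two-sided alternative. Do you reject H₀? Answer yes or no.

x̄₁=58.524, s₁=4.905, n₁=21
x̄₂=60.333, s₂=5.241, n₂=6
s_p² = [20·4.905² + 5·5.241²]/25 = 24.7429
SE = √(s_p²·(1/21+1/6)) = 2.3026
t = (58.524−60.333)/2.3026 = -0.7859
df = 25
p-value (two-sided) = 0.43934
At α=0.1: p ≥ α → fail to reject H₀

reject H₀: no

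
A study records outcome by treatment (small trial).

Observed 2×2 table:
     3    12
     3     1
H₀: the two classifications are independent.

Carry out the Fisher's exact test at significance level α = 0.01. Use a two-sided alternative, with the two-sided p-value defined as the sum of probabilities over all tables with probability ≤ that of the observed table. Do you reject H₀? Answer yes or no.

reject H₀: no

Margins: r₁=15, r₂=4, c₁=6, c₂=13, n=19
p_obs = C(15,3)·C(4,3)/C(19,6); sum pmf over tables with pmf ≤ p_obs
p-value (two-sided) = 0.07095
At α=0.01: p ≥ α → fail to reject H₀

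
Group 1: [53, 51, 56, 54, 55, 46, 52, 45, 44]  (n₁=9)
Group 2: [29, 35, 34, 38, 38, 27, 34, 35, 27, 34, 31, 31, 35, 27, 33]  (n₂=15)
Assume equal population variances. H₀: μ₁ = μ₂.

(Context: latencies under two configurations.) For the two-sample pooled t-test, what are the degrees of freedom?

df = n₁ + n₂ − 2 = 9 + 15 − 2 = 22

degrees of freedom = 22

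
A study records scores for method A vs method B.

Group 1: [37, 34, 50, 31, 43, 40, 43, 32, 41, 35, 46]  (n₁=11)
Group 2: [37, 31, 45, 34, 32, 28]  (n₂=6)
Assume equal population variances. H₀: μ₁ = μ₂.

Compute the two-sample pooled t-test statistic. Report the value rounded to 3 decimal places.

x̄₁=39.273, s₁=6.035, n₁=11
x̄₂=34.500, s₂=5.958, n₂=6
s_p² = [10·6.035² + 5·5.958²]/15 = 36.1121
SE = √(s_p²·(1/11+1/6)) = 3.0499
t = (39.273−34.500)/3.0499 = 1.5649
df = 15

test statistic = 1.565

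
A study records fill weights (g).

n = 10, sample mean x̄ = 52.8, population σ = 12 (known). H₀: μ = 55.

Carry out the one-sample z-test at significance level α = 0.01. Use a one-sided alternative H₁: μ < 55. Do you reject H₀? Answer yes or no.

reject H₀: no

SE = σ/√n = 12/√10 = 3.7947
z = (x̄−μ₀)/SE = (52.8−55)/3.7947 = -0.5798
p-value (one-sided, H₁ less) = 0.28104
At α=0.01: p ≥ α → fail to reject H₀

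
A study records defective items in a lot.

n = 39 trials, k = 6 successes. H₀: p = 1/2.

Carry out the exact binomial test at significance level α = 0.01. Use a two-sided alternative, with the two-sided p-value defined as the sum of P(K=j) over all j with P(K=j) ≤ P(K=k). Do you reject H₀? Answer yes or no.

Exact binomial: n=39, k=6, p₀=1/2=0.5000
P(X=j) = C(n,j)·p₀^j·(1−p₀)^(n−j); p = Σ P(X=j) over j with P(X=j) ≤ P(X=6)
p-value (two-sided) = 0.00001
At α=0.01: p < α → reject H₀

reject H₀: yes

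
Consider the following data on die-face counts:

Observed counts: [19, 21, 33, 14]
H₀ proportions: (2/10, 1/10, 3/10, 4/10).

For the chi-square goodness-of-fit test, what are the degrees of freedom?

degrees of freedom = 3

df = k − 1 = 4 − 1 = 3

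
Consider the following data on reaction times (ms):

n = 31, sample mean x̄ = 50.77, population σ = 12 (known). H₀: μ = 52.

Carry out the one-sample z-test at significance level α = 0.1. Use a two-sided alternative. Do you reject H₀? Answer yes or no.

SE = σ/√n = 12/√31 = 2.1553
z = (x̄−μ₀)/SE = (50.77−52)/2.1553 = -0.5707
p-value (two-sided) = 0.56821
At α=0.1: p ≥ α → fail to reject H₀

reject H₀: no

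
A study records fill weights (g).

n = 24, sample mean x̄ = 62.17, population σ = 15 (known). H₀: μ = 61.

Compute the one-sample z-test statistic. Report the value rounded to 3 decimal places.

SE = σ/√n = 15/√24 = 3.0619
z = (x̄−μ₀)/SE = (62.17−61)/3.0619 = 0.3821

test statistic = 0.382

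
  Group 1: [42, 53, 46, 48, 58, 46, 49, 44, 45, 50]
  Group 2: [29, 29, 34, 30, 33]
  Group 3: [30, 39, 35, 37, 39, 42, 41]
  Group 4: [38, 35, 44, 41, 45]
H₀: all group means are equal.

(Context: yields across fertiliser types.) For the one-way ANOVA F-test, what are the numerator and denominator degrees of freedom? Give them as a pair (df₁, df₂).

degrees of freedom = [3, 23]

k = 4 groups, N = 27 total
df = (k−1, N−k) = (4−1, 27−4) = (3, 23)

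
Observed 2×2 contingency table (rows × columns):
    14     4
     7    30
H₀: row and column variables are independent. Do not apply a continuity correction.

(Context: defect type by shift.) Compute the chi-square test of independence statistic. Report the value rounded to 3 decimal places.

Row totals [18, 37], col totals [21, 34], n=55
χ² = (14−6.87)²/6.87 + (4−11.13)²/11.13 + (7−14.13)²/14.13 + (30−22.87)²/22.87 = 17.7731
df = 1

test statistic = 17.773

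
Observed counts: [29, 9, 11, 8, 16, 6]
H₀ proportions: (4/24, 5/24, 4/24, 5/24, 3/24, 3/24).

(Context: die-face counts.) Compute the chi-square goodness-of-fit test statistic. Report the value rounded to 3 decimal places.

n = 79; E_i = n·p_i = [13.17, 16.46, 13.17, 16.46, 9.88, 9.88]
χ² = (29−13.17)²/13.17 + (9−16.46)²/16.46 + (11−13.17)²/13.17 + (8−16.46)²/16.46 + (16−9.88)²/9.88 + (6−9.88)²/9.88 = 32.4430
df = 5

test statistic = 32.443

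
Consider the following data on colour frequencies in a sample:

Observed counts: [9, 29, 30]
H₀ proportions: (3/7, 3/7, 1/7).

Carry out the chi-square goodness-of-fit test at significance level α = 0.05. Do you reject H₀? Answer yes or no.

n = 68; E_i = n·p_i = [29.14, 29.14, 9.71]
χ² = (9−29.14)²/29.14 + (29−29.14)²/29.14 + (30−9.71)²/9.71 = 56.2843
df = 2
p-value (upper-tail) = 0.00000
At α=0.05: p < α → reject H₀

reject H₀: yes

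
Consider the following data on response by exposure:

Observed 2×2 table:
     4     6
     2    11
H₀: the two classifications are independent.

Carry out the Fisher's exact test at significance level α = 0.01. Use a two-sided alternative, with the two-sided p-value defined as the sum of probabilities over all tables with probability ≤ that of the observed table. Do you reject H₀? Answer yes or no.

Margins: r₁=10, r₂=13, c₁=6, c₂=17, n=23
p_obs = C(10,4)·C(13,2)/C(23,6); sum pmf over tables with pmf ≤ p_obs
p-value (two-sided) = 0.34129
At α=0.01: p ≥ α → fail to reject H₀

reject H₀: no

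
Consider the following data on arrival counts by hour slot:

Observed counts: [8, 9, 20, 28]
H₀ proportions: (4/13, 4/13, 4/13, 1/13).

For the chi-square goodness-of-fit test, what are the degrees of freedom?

degrees of freedom = 3

df = k − 1 = 4 − 1 = 3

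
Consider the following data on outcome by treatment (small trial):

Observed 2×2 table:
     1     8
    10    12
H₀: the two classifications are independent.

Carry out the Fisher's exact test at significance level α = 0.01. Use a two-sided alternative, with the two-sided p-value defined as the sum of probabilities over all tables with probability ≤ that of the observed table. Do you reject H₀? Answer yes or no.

Margins: r₁=9, r₂=22, c₁=11, c₂=20, n=31
p_obs = C(9,1)·C(22,10)/C(31,11); sum pmf over tables with pmf ≤ p_obs
p-value (two-sided) = 0.10647
At α=0.01: p ≥ α → fail to reject H₀

reject H₀: no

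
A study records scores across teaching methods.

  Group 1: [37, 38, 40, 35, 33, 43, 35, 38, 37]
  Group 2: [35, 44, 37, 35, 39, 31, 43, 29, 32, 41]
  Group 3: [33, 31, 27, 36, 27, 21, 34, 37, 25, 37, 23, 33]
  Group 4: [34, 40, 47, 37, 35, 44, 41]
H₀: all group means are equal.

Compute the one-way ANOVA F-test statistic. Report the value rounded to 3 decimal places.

test statistic = 7.044

Group means [37.33, 36.60, 30.33, 39.71], grand mean 35.368
SSB = Σnᵢ(x̄ᵢ−x̄)² = 486.347; SSW = ΣΣ(x−x̄ᵢ)² = 782.495
MSB = 486.347/3 = 162.1156; MSW = 782.495/34 = 23.0146
F = MSB/MSW = 7.0440
df = (3, 34)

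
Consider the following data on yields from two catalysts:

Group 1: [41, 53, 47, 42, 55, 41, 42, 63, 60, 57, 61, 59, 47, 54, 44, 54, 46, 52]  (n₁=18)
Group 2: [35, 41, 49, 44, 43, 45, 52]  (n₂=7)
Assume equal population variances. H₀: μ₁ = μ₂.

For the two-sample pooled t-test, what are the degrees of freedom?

degrees of freedom = 23

df = n₁ + n₂ − 2 = 18 + 7 − 2 = 23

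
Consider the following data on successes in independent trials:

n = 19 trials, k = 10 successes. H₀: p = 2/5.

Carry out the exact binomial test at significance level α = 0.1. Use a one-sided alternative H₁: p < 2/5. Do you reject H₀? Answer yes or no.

reject H₀: no

Exact binomial: n=19, k=10, p₀=2/5=0.4000
P(X≤10) from Σ C(n,i)·p₀^i·(1−p₀)^(n−i)
p-value (one-sided, H₁ less) = 0.91153
At α=0.1: p ≥ α → fail to reject H₀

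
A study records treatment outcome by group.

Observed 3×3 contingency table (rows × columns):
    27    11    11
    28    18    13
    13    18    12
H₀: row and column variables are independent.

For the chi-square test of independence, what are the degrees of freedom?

degrees of freedom = 4

df = (r−1)(c−1) = (3−1)·(3−1) = 4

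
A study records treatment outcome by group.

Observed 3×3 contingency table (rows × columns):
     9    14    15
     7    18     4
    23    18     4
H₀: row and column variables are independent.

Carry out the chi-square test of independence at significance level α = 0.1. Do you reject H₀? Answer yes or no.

reject H₀: yes

Row totals [38, 29, 45], col totals [39, 50, 23], n=112
χ² = (9−13.23)²/13.23 + (14−16.96)²/16.96 + (15−7.80)²/7.80 + (7−10.10)²/10.10 + (18−12.95)²/12.95 + (4−5.96)²/5.96 + (23−15.67)²/15.67 + (18−20.09)²/20.09 + (4−9.24)²/9.24 = 18.6922
df = 4
p-value (upper-tail) = 0.00090
At α=0.1: p < α → reject H₀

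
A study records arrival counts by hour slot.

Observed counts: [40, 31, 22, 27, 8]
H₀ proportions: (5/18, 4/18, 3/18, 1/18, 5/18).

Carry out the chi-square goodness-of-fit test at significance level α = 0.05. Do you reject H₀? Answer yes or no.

n = 128; E_i = n·p_i = [35.56, 28.44, 21.33, 7.11, 35.56]
χ² = (40−35.56)²/35.56 + (31−28.44)²/28.44 + (22−21.33)²/21.33 + (27−7.11)²/7.11 + (8−35.56)²/35.56 = 77.7883
df = 4
p-value (upper-tail) = 0.00000
At α=0.05: p < α → reject H₀

reject H₀: yes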